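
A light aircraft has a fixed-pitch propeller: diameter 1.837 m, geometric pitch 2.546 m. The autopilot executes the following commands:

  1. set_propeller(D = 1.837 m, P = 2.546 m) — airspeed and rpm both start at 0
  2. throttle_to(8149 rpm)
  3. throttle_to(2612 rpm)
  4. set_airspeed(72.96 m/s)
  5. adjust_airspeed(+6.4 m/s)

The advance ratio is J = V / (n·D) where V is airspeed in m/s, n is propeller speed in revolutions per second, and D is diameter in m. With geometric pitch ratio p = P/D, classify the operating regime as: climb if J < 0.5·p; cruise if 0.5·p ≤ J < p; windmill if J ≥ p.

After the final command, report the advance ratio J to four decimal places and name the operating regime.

set_propeller: D = 1.837 m, P = 2.546 m (p = P/D = 1.385955); state ← (V=0, rpm=0)
throttle_to(8149): rpm ← 8149
throttle_to(2612): rpm ← 2612
set_airspeed(72.96): V ← 72.96 m/s
adjust_airspeed(+6.4): V ← 72.96 +6.4 = 79.36 m/s
final state: V = 79.36 m/s, rpm = 2612 → n = rpm/60 = 43.533333 rev/s
J = V / (n·D) = 79.36 / (43.533333 × 1.837) = 0.992363
regime bands: climb J<0.6930 | cruise [0.6930, 1.3860) | windmill J≥1.3860
J = 0.9924 → cruise

J = 0.9924, regime = cruise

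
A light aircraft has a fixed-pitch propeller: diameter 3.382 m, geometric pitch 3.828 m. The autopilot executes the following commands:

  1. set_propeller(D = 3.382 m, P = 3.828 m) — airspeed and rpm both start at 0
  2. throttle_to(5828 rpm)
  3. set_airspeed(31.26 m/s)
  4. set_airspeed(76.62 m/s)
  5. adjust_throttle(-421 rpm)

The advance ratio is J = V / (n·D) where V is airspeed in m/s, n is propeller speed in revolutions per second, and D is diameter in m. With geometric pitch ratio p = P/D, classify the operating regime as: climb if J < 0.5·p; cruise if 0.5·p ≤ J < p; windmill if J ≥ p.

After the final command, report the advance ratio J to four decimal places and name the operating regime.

J = 0.2514, regime = climb

set_propeller: D = 3.382 m, P = 3.828 m (p = P/D = 1.131875); state ← (V=0, rpm=0)
throttle_to(5828): rpm ← 5828
set_airspeed(31.26): V ← 31.26 m/s
set_airspeed(76.62): V ← 76.62 m/s
adjust_throttle(-421): rpm ← 5828 -421 = 5407
final state: V = 76.62 m/s, rpm = 5407 → n = rpm/60 = 90.116667 rev/s
J = V / (n·D) = 76.62 / (90.116667 × 3.382) = 0.251399
regime bands: climb J<0.5659 | cruise [0.5659, 1.1319) | windmill J≥1.1319
J = 0.2514 → climb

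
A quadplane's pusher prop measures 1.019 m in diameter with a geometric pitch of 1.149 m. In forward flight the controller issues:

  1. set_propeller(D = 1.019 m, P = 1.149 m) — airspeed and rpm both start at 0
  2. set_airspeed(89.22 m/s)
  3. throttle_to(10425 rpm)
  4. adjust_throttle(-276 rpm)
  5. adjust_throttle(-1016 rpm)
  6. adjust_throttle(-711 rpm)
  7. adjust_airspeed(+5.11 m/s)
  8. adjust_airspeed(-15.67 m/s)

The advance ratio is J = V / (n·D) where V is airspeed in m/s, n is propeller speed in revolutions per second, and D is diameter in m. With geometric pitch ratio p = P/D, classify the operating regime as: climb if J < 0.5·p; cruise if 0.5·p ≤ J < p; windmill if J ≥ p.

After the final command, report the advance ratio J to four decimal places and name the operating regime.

J = 0.5499, regime = climb

set_propeller: D = 1.019 m, P = 1.149 m (p = P/D = 1.127576); state ← (V=0, rpm=0)
set_airspeed(89.22): V ← 89.22 m/s
throttle_to(10425): rpm ← 10425
adjust_throttle(-276): rpm ← 10425 -276 = 10149
adjust_throttle(-1016): rpm ← 10149 -1016 = 9133
adjust_throttle(-711): rpm ← 9133 -711 = 8422
adjust_airspeed(+5.11): V ← 89.22 +5.11 = 94.33 m/s
adjust_airspeed(-15.67): V ← 94.33 -15.67 = 78.66 m/s
final state: V = 78.66 m/s, rpm = 8422 → n = rpm/60 = 140.366667 rev/s
J = V / (n·D) = 78.66 / (140.366667 × 1.019) = 0.549941
regime bands: climb J<0.5638 | cruise [0.5638, 1.1276) | windmill J≥1.1276
J = 0.5499 → climb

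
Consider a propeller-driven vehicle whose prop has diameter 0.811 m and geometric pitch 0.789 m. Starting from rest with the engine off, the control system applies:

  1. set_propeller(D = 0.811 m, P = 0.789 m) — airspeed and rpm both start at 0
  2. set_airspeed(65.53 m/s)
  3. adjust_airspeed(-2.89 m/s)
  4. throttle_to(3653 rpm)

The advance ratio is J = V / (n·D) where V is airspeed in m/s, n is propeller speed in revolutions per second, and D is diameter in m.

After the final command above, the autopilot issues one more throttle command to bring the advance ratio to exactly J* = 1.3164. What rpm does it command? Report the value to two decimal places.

rpm = 3520.42

set_propeller: D = 0.811 m, P = 0.789 m (p = P/D = 0.972873); state ← (V=0, rpm=0)
set_airspeed(65.53): V ← 65.53 m/s
adjust_airspeed(-2.89): V ← 65.53 -2.89 = 62.64 m/s
throttle_to(3653): rpm ← 3653
final state: V = 62.64 m/s, rpm = 3653 → n = rpm/60 = 60.883333 rev/s
target J* = 1.3164; solve J* = V/(n·D) for n: n = V/(J*·D) = 62.64/(1.3164 × 0.811) = 58.673639 rev/s
rpm = 60·n = 3520.418314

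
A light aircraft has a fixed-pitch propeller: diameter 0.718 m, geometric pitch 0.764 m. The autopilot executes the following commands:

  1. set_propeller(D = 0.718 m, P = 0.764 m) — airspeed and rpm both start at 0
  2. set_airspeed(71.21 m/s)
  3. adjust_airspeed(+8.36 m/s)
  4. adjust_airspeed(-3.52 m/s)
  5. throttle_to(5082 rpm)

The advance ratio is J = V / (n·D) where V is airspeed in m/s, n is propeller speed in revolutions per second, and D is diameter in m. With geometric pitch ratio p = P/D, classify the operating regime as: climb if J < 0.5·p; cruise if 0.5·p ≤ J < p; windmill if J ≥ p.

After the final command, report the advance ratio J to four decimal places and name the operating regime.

J = 1.2505, regime = windmill

set_propeller: D = 0.718 m, P = 0.764 m (p = P/D = 1.064067); state ← (V=0, rpm=0)
set_airspeed(71.21): V ← 71.21 m/s
adjust_airspeed(+8.36): V ← 71.21 +8.36 = 79.57 m/s
adjust_airspeed(-3.52): V ← 79.57 -3.52 = 76.05 m/s
throttle_to(5082): rpm ← 5082
final state: V = 76.05 m/s, rpm = 5082 → n = rpm/60 = 84.700000 rev/s
J = V / (n·D) = 76.05 / (84.700000 × 0.718) = 1.250522
regime bands: climb J<0.5320 | cruise [0.5320, 1.0641) | windmill J≥1.0641
J = 1.2505 → windmill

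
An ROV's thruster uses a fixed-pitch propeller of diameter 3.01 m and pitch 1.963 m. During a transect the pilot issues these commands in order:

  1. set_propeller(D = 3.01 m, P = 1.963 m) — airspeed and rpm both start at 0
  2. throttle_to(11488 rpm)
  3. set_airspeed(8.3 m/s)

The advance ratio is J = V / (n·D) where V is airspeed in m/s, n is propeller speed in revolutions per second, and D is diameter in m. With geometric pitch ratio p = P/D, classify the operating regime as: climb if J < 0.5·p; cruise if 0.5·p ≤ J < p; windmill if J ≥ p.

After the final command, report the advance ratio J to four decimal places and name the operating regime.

J = 0.0144, regime = climb

set_propeller: D = 3.01 m, P = 1.963 m (p = P/D = 0.652159); state ← (V=0, rpm=0)
throttle_to(11488): rpm ← 11488
set_airspeed(8.3): V ← 8.3 m/s
final state: V = 8.3 m/s, rpm = 11488 → n = rpm/60 = 191.466667 rev/s
J = V / (n·D) = 8.3 / (191.466667 × 3.01) = 0.014402
regime bands: climb J<0.3261 | cruise [0.3261, 0.6522) | windmill J≥0.6522
J = 0.0144 → climb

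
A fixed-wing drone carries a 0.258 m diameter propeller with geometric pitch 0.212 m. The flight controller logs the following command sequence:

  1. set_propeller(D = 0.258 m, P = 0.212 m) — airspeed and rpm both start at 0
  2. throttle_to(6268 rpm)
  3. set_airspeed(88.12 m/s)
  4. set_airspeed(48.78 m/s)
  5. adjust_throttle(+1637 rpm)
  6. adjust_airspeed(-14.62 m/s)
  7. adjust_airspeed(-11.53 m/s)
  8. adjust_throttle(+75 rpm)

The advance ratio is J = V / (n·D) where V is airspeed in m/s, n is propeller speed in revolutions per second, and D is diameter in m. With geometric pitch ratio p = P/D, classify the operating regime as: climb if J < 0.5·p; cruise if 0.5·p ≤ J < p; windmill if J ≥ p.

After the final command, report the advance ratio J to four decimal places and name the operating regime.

set_propeller: D = 0.258 m, P = 0.212 m (p = P/D = 0.821705); state ← (V=0, rpm=0)
throttle_to(6268): rpm ← 6268
set_airspeed(88.12): V ← 88.12 m/s
set_airspeed(48.78): V ← 48.78 m/s
adjust_throttle(+1637): rpm ← 6268 +1637 = 7905
adjust_airspeed(-14.62): V ← 48.78 -14.62 = 34.16 m/s
adjust_airspeed(-11.53): V ← 34.16 -11.53 = 22.63 m/s
adjust_throttle(+75): rpm ← 7905 +75 = 7980
final state: V = 22.63 m/s, rpm = 7980 → n = rpm/60 = 133.000000 rev/s
J = V / (n·D) = 22.63 / (133.000000 × 0.258) = 0.659498
regime bands: climb J<0.4109 | cruise [0.4109, 0.8217) | windmill J≥0.8217
J = 0.6595 → cruise

J = 0.6595, regime = cruise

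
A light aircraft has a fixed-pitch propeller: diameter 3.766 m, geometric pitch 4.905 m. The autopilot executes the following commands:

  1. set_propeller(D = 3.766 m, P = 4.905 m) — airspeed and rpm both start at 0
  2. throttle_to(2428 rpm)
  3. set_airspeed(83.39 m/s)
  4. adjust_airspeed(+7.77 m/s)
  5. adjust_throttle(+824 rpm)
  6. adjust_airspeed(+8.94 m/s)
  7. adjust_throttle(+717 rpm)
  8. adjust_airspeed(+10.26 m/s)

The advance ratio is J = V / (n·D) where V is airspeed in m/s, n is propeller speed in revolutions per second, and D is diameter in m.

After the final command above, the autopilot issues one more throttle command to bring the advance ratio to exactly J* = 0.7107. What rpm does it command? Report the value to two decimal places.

rpm = 2473.98

set_propeller: D = 3.766 m, P = 4.905 m (p = P/D = 1.302443); state ← (V=0, rpm=0)
throttle_to(2428): rpm ← 2428
set_airspeed(83.39): V ← 83.39 m/s
adjust_airspeed(+7.77): V ← 83.39 +7.77 = 91.16 m/s
adjust_throttle(+824): rpm ← 2428 +824 = 3252
adjust_airspeed(+8.94): V ← 91.16 +8.94 = 100.1 m/s
adjust_throttle(+717): rpm ← 3252 +717 = 3969
adjust_airspeed(+10.26): V ← 100.1 +10.26 = 110.36 m/s
final state: V = 110.36 m/s, rpm = 3969 → n = rpm/60 = 66.150000 rev/s
target J* = 0.7107; solve J* = V/(n·D) for n: n = V/(J*·D) = 110.36/(0.7107 × 3.766) = 41.233012 rev/s
rpm = 60·n = 2473.980722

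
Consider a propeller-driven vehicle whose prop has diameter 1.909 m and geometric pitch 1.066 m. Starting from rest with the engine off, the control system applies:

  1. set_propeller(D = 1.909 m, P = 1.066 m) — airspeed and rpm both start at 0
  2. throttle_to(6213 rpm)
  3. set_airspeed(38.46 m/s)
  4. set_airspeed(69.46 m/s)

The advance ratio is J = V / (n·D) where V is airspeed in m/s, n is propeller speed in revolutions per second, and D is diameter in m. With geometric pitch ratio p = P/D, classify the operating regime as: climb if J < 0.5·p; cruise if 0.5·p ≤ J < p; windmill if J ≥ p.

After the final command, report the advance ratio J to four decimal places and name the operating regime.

J = 0.3514, regime = cruise

set_propeller: D = 1.909 m, P = 1.066 m (p = P/D = 0.558408); state ← (V=0, rpm=0)
throttle_to(6213): rpm ← 6213
set_airspeed(38.46): V ← 38.46 m/s
set_airspeed(69.46): V ← 69.46 m/s
final state: V = 69.46 m/s, rpm = 6213 → n = rpm/60 = 103.550000 rev/s
J = V / (n·D) = 69.46 / (103.550000 × 1.909) = 0.351381
regime bands: climb J<0.2792 | cruise [0.2792, 0.5584) | windmill J≥0.5584
J = 0.3514 → cruise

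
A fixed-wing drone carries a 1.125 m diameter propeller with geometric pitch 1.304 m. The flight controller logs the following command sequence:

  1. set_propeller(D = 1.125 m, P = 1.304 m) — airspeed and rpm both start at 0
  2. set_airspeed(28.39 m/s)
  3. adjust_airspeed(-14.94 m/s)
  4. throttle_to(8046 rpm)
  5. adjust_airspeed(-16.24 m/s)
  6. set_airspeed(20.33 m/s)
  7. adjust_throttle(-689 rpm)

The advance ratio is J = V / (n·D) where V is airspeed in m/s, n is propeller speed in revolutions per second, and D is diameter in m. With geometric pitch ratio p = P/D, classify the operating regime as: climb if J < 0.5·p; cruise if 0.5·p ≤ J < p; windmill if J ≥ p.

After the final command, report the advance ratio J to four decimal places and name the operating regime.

J = 0.1474, regime = climb

set_propeller: D = 1.125 m, P = 1.304 m (p = P/D = 1.159111); state ← (V=0, rpm=0)
set_airspeed(28.39): V ← 28.39 m/s
adjust_airspeed(-14.94): V ← 28.39 -14.94 = 13.45 m/s
throttle_to(8046): rpm ← 8046
adjust_airspeed(-16.24): V ← 13.45 -16.24 = -2.79 m/s
set_airspeed(20.33): V ← 20.33 m/s
adjust_throttle(-689): rpm ← 8046 -689 = 7357
final state: V = 20.33 m/s, rpm = 7357 → n = rpm/60 = 122.616667 rev/s
J = V / (n·D) = 20.33 / (122.616667 × 1.125) = 0.147379
regime bands: climb J<0.5796 | cruise [0.5796, 1.1591) | windmill J≥1.1591
J = 0.1474 → climb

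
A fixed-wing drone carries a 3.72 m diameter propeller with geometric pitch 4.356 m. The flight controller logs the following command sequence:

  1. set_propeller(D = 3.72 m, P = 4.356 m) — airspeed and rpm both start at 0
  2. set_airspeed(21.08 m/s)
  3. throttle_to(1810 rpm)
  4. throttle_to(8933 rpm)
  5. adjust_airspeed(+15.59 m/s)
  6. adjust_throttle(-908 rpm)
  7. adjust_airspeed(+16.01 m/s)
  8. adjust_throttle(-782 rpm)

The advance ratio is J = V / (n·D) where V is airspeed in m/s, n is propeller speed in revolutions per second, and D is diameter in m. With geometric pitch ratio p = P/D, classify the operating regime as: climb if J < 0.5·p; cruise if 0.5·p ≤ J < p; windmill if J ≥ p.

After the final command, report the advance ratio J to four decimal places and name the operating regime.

J = 0.1173, regime = climb

set_propeller: D = 3.72 m, P = 4.356 m (p = P/D = 1.170968); state ← (V=0, rpm=0)
set_airspeed(21.08): V ← 21.08 m/s
throttle_to(1810): rpm ← 1810
throttle_to(8933): rpm ← 8933
adjust_airspeed(+15.59): V ← 21.08 +15.59 = 36.67 m/s
adjust_throttle(-908): rpm ← 8933 -908 = 8025
adjust_airspeed(+16.01): V ← 36.67 +16.01 = 52.68 m/s
adjust_throttle(-782): rpm ← 8025 -782 = 7243
final state: V = 52.68 m/s, rpm = 7243 → n = rpm/60 = 120.716667 rev/s
J = V / (n·D) = 52.68 / (120.716667 × 3.72) = 0.117310
regime bands: climb J<0.5855 | cruise [0.5855, 1.1710) | windmill J≥1.1710
J = 0.1173 → climb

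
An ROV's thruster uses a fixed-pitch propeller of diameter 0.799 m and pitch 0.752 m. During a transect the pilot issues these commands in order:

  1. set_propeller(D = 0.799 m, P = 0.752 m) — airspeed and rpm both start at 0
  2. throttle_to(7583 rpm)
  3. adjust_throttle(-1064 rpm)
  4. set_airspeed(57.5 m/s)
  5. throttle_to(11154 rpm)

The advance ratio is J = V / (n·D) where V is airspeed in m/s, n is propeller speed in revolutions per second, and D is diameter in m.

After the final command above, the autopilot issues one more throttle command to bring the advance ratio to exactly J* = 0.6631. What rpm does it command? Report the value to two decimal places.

rpm = 6511.68

set_propeller: D = 0.799 m, P = 0.752 m (p = P/D = 0.941176); state ← (V=0, rpm=0)
throttle_to(7583): rpm ← 7583
adjust_throttle(-1064): rpm ← 7583 -1064 = 6519
set_airspeed(57.5): V ← 57.5 m/s
throttle_to(11154): rpm ← 11154
final state: V = 57.5 m/s, rpm = 11154 → n = rpm/60 = 185.900000 rev/s
target J* = 0.6631; solve J* = V/(n·D) for n: n = V/(J*·D) = 57.5/(0.6631 × 0.799) = 108.528059 rev/s
rpm = 60·n = 6511.683565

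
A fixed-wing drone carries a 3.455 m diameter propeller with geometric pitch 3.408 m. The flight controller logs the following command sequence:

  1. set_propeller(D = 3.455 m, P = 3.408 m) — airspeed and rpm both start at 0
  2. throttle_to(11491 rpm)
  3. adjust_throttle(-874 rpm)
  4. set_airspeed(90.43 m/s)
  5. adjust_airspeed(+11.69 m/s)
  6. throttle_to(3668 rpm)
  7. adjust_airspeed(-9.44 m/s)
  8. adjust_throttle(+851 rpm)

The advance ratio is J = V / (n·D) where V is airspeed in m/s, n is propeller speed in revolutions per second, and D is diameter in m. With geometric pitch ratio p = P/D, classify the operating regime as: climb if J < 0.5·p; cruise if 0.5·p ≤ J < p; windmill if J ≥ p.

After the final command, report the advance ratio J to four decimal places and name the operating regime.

J = 0.3562, regime = climb

set_propeller: D = 3.455 m, P = 3.408 m (p = P/D = 0.986397); state ← (V=0, rpm=0)
throttle_to(11491): rpm ← 11491
adjust_throttle(-874): rpm ← 11491 -874 = 10617
set_airspeed(90.43): V ← 90.43 m/s
adjust_airspeed(+11.69): V ← 90.43 +11.69 = 102.12 m/s
throttle_to(3668): rpm ← 3668
adjust_airspeed(-9.44): V ← 102.12 -9.44 = 92.68 m/s
adjust_throttle(+851): rpm ← 3668 +851 = 4519
final state: V = 92.68 m/s, rpm = 4519 → n = rpm/60 = 75.316667 rev/s
J = V / (n·D) = 92.68 / (75.316667 × 3.455) = 0.356161
regime bands: climb J<0.4932 | cruise [0.4932, 0.9864) | windmill J≥0.9864
J = 0.3562 → climb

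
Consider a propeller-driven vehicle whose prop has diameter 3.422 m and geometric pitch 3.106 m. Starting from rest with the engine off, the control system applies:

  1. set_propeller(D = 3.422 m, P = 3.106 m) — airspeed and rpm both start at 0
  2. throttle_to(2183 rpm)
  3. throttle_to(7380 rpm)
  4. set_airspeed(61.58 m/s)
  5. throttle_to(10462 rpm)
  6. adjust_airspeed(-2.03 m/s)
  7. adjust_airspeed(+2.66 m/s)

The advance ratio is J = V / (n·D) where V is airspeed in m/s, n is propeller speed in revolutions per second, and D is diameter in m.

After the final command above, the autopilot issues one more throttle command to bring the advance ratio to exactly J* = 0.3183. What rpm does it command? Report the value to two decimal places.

set_propeller: D = 3.422 m, P = 3.106 m (p = P/D = 0.907656); state ← (V=0, rpm=0)
throttle_to(2183): rpm ← 2183
throttle_to(7380): rpm ← 7380
set_airspeed(61.58): V ← 61.58 m/s
throttle_to(10462): rpm ← 10462
adjust_airspeed(-2.03): V ← 61.58 -2.03 = 59.55 m/s
adjust_airspeed(+2.66): V ← 59.55 +2.66 = 62.21 m/s
final state: V = 62.21 m/s, rpm = 10462 → n = rpm/60 = 174.366667 rev/s
target J* = 0.3183; solve J* = V/(n·D) for n: n = V/(J*·D) = 62.21/(0.3183 × 3.422) = 57.114129 rev/s
rpm = 60·n = 3426.847735

rpm = 3426.85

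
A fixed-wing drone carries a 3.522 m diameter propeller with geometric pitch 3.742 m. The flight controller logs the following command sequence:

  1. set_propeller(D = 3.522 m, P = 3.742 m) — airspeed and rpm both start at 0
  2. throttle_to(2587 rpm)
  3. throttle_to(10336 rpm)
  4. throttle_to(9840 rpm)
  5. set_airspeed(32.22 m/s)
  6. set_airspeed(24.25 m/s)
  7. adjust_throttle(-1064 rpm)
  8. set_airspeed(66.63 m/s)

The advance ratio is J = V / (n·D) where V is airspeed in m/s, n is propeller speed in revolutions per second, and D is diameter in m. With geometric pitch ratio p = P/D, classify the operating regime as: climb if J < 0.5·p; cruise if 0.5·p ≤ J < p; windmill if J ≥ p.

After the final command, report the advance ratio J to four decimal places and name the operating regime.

J = 0.1293, regime = climb

set_propeller: D = 3.522 m, P = 3.742 m (p = P/D = 1.062465); state ← (V=0, rpm=0)
throttle_to(2587): rpm ← 2587
throttle_to(10336): rpm ← 10336
throttle_to(9840): rpm ← 9840
set_airspeed(32.22): V ← 32.22 m/s
set_airspeed(24.25): V ← 24.25 m/s
adjust_throttle(-1064): rpm ← 9840 -1064 = 8776
set_airspeed(66.63): V ← 66.63 m/s
final state: V = 66.63 m/s, rpm = 8776 → n = rpm/60 = 146.266667 rev/s
J = V / (n·D) = 66.63 / (146.266667 × 3.522) = 0.129341
regime bands: climb J<0.5312 | cruise [0.5312, 1.0625) | windmill J≥1.0625
J = 0.1293 → climb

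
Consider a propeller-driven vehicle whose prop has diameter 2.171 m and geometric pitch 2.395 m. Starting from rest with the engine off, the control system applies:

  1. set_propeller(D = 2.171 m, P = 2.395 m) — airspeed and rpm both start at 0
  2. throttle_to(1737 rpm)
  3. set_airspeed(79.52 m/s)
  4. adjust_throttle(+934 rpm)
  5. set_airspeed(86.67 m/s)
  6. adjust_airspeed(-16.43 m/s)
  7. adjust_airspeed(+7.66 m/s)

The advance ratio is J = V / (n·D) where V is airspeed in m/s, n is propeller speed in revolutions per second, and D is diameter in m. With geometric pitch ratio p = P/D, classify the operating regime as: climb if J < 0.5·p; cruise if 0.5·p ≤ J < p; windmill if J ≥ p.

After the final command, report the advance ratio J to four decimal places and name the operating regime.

J = 0.8060, regime = cruise

set_propeller: D = 2.171 m, P = 2.395 m (p = P/D = 1.103178); state ← (V=0, rpm=0)
throttle_to(1737): rpm ← 1737
set_airspeed(79.52): V ← 79.52 m/s
adjust_throttle(+934): rpm ← 1737 +934 = 2671
set_airspeed(86.67): V ← 86.67 m/s
adjust_airspeed(-16.43): V ← 86.67 -16.43 = 70.24 m/s
adjust_airspeed(+7.66): V ← 70.24 +7.66 = 77.9 m/s
final state: V = 77.9 m/s, rpm = 2671 → n = rpm/60 = 44.516667 rev/s
J = V / (n·D) = 77.9 / (44.516667 × 2.171) = 0.806037
regime bands: climb J<0.5516 | cruise [0.5516, 1.1032) | windmill J≥1.1032
J = 0.8060 → cruise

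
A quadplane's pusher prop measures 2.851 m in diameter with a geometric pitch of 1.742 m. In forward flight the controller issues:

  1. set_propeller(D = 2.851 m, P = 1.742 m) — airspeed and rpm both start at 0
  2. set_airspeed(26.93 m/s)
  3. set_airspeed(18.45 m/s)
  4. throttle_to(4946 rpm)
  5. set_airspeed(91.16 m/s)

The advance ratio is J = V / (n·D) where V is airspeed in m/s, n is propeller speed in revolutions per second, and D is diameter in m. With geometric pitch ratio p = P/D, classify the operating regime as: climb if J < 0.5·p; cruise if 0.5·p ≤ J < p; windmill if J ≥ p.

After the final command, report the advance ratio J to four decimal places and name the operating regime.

set_propeller: D = 2.851 m, P = 1.742 m (p = P/D = 0.611014); state ← (V=0, rpm=0)
set_airspeed(26.93): V ← 26.93 m/s
set_airspeed(18.45): V ← 18.45 m/s
throttle_to(4946): rpm ← 4946
set_airspeed(91.16): V ← 91.16 m/s
final state: V = 91.16 m/s, rpm = 4946 → n = rpm/60 = 82.433333 rev/s
J = V / (n·D) = 91.16 / (82.433333 × 2.851) = 0.387886
regime bands: climb J<0.3055 | cruise [0.3055, 0.6110) | windmill J≥0.6110
J = 0.3879 → cruise

J = 0.3879, regime = cruise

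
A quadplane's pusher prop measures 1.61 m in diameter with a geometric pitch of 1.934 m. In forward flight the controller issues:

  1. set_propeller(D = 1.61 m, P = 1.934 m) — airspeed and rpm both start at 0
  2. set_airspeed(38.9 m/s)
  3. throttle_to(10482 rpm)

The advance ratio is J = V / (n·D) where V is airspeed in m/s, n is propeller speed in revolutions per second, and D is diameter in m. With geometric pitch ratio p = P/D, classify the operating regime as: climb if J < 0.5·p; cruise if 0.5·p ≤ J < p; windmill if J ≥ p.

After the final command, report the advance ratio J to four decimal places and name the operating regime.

J = 0.1383, regime = climb

set_propeller: D = 1.61 m, P = 1.934 m (p = P/D = 1.201242); state ← (V=0, rpm=0)
set_airspeed(38.9): V ← 38.9 m/s
throttle_to(10482): rpm ← 10482
final state: V = 38.9 m/s, rpm = 10482 → n = rpm/60 = 174.700000 rev/s
J = V / (n·D) = 38.9 / (174.700000 × 1.61) = 0.138303
regime bands: climb J<0.6006 | cruise [0.6006, 1.2012) | windmill J≥1.2012
J = 0.1383 → climb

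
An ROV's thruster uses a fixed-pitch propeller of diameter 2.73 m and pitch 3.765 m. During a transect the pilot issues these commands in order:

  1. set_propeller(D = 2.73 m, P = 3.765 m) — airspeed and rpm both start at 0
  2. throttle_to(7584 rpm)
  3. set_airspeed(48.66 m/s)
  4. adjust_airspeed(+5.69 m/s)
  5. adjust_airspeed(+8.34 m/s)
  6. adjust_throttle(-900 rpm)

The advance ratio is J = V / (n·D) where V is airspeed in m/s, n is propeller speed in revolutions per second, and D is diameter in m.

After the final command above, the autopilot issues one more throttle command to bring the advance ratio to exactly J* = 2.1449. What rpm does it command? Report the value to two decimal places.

set_propeller: D = 2.73 m, P = 3.765 m (p = P/D = 1.379121); state ← (V=0, rpm=0)
throttle_to(7584): rpm ← 7584
set_airspeed(48.66): V ← 48.66 m/s
adjust_airspeed(+5.69): V ← 48.66 +5.69 = 54.35 m/s
adjust_airspeed(+8.34): V ← 54.35 +8.34 = 62.69 m/s
adjust_throttle(-900): rpm ← 7584 -900 = 6684
final state: V = 62.69 m/s, rpm = 6684 → n = rpm/60 = 111.400000 rev/s
target J* = 2.1449; solve J* = V/(n·D) for n: n = V/(J*·D) = 62.69/(2.1449 × 2.73) = 10.706033 rev/s
rpm = 60·n = 642.361974

rpm = 642.36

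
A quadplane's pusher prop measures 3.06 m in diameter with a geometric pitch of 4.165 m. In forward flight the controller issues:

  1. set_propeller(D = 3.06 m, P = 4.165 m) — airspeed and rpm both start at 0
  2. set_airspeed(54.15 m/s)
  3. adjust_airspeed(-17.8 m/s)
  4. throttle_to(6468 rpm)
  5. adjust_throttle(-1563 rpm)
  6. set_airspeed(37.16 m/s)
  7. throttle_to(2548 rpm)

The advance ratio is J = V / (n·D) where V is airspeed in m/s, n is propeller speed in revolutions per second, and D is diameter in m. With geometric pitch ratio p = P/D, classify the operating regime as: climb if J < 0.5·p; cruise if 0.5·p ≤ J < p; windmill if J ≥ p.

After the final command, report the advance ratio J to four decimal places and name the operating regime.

J = 0.2860, regime = climb

set_propeller: D = 3.06 m, P = 4.165 m (p = P/D = 1.361111); state ← (V=0, rpm=0)
set_airspeed(54.15): V ← 54.15 m/s
adjust_airspeed(-17.8): V ← 54.15 -17.8 = 36.35 m/s
throttle_to(6468): rpm ← 6468
adjust_throttle(-1563): rpm ← 6468 -1563 = 4905
set_airspeed(37.16): V ← 37.16 m/s
throttle_to(2548): rpm ← 2548
final state: V = 37.16 m/s, rpm = 2548 → n = rpm/60 = 42.466667 rev/s
J = V / (n·D) = 37.16 / (42.466667 × 3.06) = 0.285961
regime bands: climb J<0.6806 | cruise [0.6806, 1.3611) | windmill J≥1.3611
J = 0.2860 → climb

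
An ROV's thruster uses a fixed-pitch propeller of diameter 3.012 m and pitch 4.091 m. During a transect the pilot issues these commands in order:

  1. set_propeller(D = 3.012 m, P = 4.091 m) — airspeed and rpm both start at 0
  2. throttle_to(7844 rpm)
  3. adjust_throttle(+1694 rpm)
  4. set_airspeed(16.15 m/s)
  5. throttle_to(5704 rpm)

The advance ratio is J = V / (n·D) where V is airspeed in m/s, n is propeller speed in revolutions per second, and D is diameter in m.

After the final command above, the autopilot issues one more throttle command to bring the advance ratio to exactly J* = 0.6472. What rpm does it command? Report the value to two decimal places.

rpm = 497.08

set_propeller: D = 3.012 m, P = 4.091 m (p = P/D = 1.358234); state ← (V=0, rpm=0)
throttle_to(7844): rpm ← 7844
adjust_throttle(+1694): rpm ← 7844 +1694 = 9538
set_airspeed(16.15): V ← 16.15 m/s
throttle_to(5704): rpm ← 5704
final state: V = 16.15 m/s, rpm = 5704 → n = rpm/60 = 95.066667 rev/s
target J* = 0.6472; solve J* = V/(n·D) for n: n = V/(J*·D) = 16.15/(0.6472 × 3.012) = 8.284743 rev/s
rpm = 60·n = 497.084591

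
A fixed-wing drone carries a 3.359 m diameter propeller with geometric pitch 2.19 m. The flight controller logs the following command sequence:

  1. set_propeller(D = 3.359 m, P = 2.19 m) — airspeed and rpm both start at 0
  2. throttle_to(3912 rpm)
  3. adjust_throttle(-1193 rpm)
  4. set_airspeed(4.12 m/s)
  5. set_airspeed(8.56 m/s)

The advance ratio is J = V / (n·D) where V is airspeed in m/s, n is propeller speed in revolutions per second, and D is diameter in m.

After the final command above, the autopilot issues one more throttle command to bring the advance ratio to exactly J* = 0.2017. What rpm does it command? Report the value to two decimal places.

rpm = 758.07

set_propeller: D = 3.359 m, P = 2.19 m (p = P/D = 0.651980); state ← (V=0, rpm=0)
throttle_to(3912): rpm ← 3912
adjust_throttle(-1193): rpm ← 3912 -1193 = 2719
set_airspeed(4.12): V ← 4.12 m/s
set_airspeed(8.56): V ← 8.56 m/s
final state: V = 8.56 m/s, rpm = 2719 → n = rpm/60 = 45.316667 rev/s
target J* = 0.2017; solve J* = V/(n·D) for n: n = V/(J*·D) = 8.56/(0.2017 × 3.359) = 12.634494 rev/s
rpm = 60·n = 758.069656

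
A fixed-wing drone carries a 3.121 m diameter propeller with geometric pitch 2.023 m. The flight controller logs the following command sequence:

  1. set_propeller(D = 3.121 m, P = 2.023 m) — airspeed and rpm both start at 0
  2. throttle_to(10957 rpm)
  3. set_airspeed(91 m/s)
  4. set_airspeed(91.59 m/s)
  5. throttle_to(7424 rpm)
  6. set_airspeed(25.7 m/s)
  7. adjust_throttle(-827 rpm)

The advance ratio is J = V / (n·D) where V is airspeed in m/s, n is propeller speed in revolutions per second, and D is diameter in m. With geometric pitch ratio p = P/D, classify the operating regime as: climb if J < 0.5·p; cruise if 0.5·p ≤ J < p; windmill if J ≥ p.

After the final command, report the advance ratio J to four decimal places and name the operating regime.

J = 0.0749, regime = climb

set_propeller: D = 3.121 m, P = 2.023 m (p = P/D = 0.648190); state ← (V=0, rpm=0)
throttle_to(10957): rpm ← 10957
set_airspeed(91): V ← 91 m/s
set_airspeed(91.59): V ← 91.59 m/s
throttle_to(7424): rpm ← 7424
set_airspeed(25.7): V ← 25.7 m/s
adjust_throttle(-827): rpm ← 7424 -827 = 6597
final state: V = 25.7 m/s, rpm = 6597 → n = rpm/60 = 109.950000 rev/s
J = V / (n·D) = 25.7 / (109.950000 × 3.121) = 0.074893
regime bands: climb J<0.3241 | cruise [0.3241, 0.6482) | windmill J≥0.6482
J = 0.0749 → climb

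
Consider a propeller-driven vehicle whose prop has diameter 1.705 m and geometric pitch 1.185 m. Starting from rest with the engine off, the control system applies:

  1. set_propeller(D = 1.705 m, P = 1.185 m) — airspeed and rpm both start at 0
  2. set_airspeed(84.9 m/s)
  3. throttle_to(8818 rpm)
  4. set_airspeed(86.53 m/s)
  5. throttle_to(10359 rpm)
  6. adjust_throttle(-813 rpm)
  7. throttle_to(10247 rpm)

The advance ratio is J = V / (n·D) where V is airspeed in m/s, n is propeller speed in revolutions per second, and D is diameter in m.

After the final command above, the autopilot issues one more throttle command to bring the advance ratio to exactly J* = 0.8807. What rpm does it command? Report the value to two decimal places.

set_propeller: D = 1.705 m, P = 1.185 m (p = P/D = 0.695015); state ← (V=0, rpm=0)
set_airspeed(84.9): V ← 84.9 m/s
throttle_to(8818): rpm ← 8818
set_airspeed(86.53): V ← 86.53 m/s
throttle_to(10359): rpm ← 10359
adjust_throttle(-813): rpm ← 10359 -813 = 9546
throttle_to(10247): rpm ← 10247
final state: V = 86.53 m/s, rpm = 10247 → n = rpm/60 = 170.783333 rev/s
target J* = 0.8807; solve J* = V/(n·D) for n: n = V/(J*·D) = 86.53/(0.8807 × 1.705) = 57.625449 rev/s
rpm = 60·n = 3457.526954

rpm = 3457.53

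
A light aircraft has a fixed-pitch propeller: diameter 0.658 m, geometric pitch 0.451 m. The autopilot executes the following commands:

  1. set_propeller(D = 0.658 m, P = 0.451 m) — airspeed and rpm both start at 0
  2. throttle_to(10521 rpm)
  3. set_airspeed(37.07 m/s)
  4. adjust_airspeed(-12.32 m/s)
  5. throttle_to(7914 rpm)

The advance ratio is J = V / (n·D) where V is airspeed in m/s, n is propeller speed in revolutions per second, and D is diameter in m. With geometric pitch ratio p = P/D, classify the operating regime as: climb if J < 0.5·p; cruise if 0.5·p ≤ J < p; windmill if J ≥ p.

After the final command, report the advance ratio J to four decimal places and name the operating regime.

set_propeller: D = 0.658 m, P = 0.451 m (p = P/D = 0.685410); state ← (V=0, rpm=0)
throttle_to(10521): rpm ← 10521
set_airspeed(37.07): V ← 37.07 m/s
adjust_airspeed(-12.32): V ← 37.07 -12.32 = 24.75 m/s
throttle_to(7914): rpm ← 7914
final state: V = 24.75 m/s, rpm = 7914 → n = rpm/60 = 131.900000 rev/s
J = V / (n·D) = 24.75 / (131.900000 × 0.658) = 0.285170
regime bands: climb J<0.3427 | cruise [0.3427, 0.6854) | windmill J≥0.6854
J = 0.2852 → climb

J = 0.2852, regime = climb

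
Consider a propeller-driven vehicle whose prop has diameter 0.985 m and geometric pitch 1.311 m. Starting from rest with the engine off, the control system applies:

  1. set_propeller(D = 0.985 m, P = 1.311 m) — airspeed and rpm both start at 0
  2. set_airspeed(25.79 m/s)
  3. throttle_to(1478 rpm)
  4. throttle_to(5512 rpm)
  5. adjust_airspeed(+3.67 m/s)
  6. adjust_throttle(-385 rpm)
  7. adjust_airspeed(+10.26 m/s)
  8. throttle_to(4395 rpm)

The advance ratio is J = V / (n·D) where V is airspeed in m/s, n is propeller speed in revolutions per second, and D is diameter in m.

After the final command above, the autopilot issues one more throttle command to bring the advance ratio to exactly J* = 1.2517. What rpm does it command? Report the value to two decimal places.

rpm = 1932.97

set_propeller: D = 0.985 m, P = 1.311 m (p = P/D = 1.330964); state ← (V=0, rpm=0)
set_airspeed(25.79): V ← 25.79 m/s
throttle_to(1478): rpm ← 1478
throttle_to(5512): rpm ← 5512
adjust_airspeed(+3.67): V ← 25.79 +3.67 = 29.46 m/s
adjust_throttle(-385): rpm ← 5512 -385 = 5127
adjust_airspeed(+10.26): V ← 29.46 +10.26 = 39.72 m/s
throttle_to(4395): rpm ← 4395
final state: V = 39.72 m/s, rpm = 4395 → n = rpm/60 = 73.250000 rev/s
target J* = 1.2517; solve J* = V/(n·D) for n: n = V/(J*·D) = 39.72/(1.2517 × 0.985) = 32.216085 rev/s
rpm = 60·n = 1932.965076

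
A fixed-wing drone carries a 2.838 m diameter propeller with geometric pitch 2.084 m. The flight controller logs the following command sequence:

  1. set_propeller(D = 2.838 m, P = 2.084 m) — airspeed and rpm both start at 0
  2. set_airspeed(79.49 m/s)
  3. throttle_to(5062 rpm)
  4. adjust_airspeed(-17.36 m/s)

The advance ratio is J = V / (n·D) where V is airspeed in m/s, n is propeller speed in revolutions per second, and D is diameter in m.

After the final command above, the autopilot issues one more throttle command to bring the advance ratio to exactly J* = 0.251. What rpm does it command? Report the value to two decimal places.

rpm = 5233.19

set_propeller: D = 2.838 m, P = 2.084 m (p = P/D = 0.734320); state ← (V=0, rpm=0)
set_airspeed(79.49): V ← 79.49 m/s
throttle_to(5062): rpm ← 5062
adjust_airspeed(-17.36): V ← 79.49 -17.36 = 62.13 m/s
final state: V = 62.13 m/s, rpm = 5062 → n = rpm/60 = 84.366667 rev/s
target J* = 0.251; solve J* = V/(n·D) for n: n = V/(J*·D) = 62.13/(0.251 × 2.838) = 87.219831 rev/s
rpm = 60·n = 5233.189862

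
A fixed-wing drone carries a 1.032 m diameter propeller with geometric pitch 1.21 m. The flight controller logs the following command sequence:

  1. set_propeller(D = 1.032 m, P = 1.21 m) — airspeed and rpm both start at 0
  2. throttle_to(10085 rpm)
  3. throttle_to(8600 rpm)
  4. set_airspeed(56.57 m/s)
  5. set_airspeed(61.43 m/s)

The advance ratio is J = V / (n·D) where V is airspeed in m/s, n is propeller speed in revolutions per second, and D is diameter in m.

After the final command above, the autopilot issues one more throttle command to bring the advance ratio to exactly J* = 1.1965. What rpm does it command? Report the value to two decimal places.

set_propeller: D = 1.032 m, P = 1.21 m (p = P/D = 1.172481); state ← (V=0, rpm=0)
throttle_to(10085): rpm ← 10085
throttle_to(8600): rpm ← 8600
set_airspeed(56.57): V ← 56.57 m/s
set_airspeed(61.43): V ← 61.43 m/s
final state: V = 61.43 m/s, rpm = 8600 → n = rpm/60 = 143.333333 rev/s
target J* = 1.1965; solve J* = V/(n·D) for n: n = V/(J*·D) = 61.43/(1.1965 × 1.032) = 49.749431 rev/s
rpm = 60·n = 2984.965840

rpm = 2984.97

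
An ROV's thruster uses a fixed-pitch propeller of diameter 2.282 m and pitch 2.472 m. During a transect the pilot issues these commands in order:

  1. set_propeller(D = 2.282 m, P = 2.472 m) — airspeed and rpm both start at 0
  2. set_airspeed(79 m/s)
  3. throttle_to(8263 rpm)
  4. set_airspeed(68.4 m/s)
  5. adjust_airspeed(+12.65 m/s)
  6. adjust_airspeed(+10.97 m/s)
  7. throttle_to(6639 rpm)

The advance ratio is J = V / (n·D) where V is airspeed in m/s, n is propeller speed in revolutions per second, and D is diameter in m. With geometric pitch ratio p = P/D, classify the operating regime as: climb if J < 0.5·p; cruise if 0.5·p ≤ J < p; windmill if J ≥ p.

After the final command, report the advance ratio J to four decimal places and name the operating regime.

J = 0.3644, regime = climb

set_propeller: D = 2.282 m, P = 2.472 m (p = P/D = 1.083260); state ← (V=0, rpm=0)
set_airspeed(79): V ← 79 m/s
throttle_to(8263): rpm ← 8263
set_airspeed(68.4): V ← 68.4 m/s
adjust_airspeed(+12.65): V ← 68.4 +12.65 = 81.05 m/s
adjust_airspeed(+10.97): V ← 81.05 +10.97 = 92.02 m/s
throttle_to(6639): rpm ← 6639
final state: V = 92.02 m/s, rpm = 6639 → n = rpm/60 = 110.650000 rev/s
J = V / (n·D) = 92.02 / (110.650000 × 2.282) = 0.364431
regime bands: climb J<0.5416 | cruise [0.5416, 1.0833) | windmill J≥1.0833
J = 0.3644 → climb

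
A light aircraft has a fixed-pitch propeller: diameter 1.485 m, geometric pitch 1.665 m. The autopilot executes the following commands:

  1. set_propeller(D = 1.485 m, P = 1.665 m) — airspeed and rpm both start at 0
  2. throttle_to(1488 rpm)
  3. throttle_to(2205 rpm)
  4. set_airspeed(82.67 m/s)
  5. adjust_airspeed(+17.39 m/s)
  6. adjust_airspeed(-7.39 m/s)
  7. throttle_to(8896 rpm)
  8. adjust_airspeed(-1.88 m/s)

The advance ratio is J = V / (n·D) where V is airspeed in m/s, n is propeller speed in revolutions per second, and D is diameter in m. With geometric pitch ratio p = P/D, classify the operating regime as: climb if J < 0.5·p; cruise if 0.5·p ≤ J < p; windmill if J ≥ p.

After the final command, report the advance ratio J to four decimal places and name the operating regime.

J = 0.4124, regime = climb

set_propeller: D = 1.485 m, P = 1.665 m (p = P/D = 1.121212); state ← (V=0, rpm=0)
throttle_to(1488): rpm ← 1488
throttle_to(2205): rpm ← 2205
set_airspeed(82.67): V ← 82.67 m/s
adjust_airspeed(+17.39): V ← 82.67 +17.39 = 100.06 m/s
adjust_airspeed(-7.39): V ← 100.06 -7.39 = 92.67 m/s
throttle_to(8896): rpm ← 8896
adjust_airspeed(-1.88): V ← 92.67 -1.88 = 90.79 m/s
final state: V = 90.79 m/s, rpm = 8896 → n = rpm/60 = 148.266667 rev/s
J = V / (n·D) = 90.79 / (148.266667 × 1.485) = 0.412352
regime bands: climb J<0.5606 | cruise [0.5606, 1.1212) | windmill J≥1.1212
J = 0.4124 → climb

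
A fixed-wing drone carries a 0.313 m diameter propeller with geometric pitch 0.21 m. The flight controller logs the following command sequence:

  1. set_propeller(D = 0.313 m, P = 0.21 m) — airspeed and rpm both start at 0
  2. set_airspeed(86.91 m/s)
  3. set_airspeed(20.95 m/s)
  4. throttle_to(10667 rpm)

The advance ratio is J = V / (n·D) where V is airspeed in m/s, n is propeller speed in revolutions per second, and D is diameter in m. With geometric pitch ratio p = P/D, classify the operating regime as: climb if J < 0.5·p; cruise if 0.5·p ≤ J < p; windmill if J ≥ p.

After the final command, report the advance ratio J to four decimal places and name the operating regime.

set_propeller: D = 0.313 m, P = 0.21 m (p = P/D = 0.670927); state ← (V=0, rpm=0)
set_airspeed(86.91): V ← 86.91 m/s
set_airspeed(20.95): V ← 20.95 m/s
throttle_to(10667): rpm ← 10667
final state: V = 20.95 m/s, rpm = 10667 → n = rpm/60 = 177.783333 rev/s
J = V / (n·D) = 20.95 / (177.783333 × 0.313) = 0.376486
regime bands: climb J<0.3355 | cruise [0.3355, 0.6709) | windmill J≥0.6709
J = 0.3765 → cruise

J = 0.3765, regime = cruise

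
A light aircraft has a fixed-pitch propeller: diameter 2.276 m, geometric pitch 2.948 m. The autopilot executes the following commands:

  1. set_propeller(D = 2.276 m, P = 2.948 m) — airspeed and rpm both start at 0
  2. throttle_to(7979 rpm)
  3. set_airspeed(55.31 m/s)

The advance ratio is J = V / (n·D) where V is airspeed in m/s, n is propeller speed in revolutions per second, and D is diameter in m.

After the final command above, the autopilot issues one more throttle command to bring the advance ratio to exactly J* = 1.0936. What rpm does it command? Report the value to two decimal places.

set_propeller: D = 2.276 m, P = 2.948 m (p = P/D = 1.295255); state ← (V=0, rpm=0)
throttle_to(7979): rpm ← 7979
set_airspeed(55.31): V ← 55.31 m/s
final state: V = 55.31 m/s, rpm = 7979 → n = rpm/60 = 132.983333 rev/s
target J* = 1.0936; solve J* = V/(n·D) for n: n = V/(J*·D) = 55.31/(1.0936 × 2.276) = 22.221476 rev/s
rpm = 60·n = 1333.288550

rpm = 1333.29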